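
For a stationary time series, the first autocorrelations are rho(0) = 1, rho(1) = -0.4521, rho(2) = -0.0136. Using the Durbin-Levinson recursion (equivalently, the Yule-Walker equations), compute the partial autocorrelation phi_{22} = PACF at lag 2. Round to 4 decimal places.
\phi_{22} = -0.2740

The PACF at lag k is phi_{kk}, the last component of the solution
to the Yule-Walker system G_k phi = r_k where
  (G_k)_{ij} = rho(|i - j|), (r_k)_i = rho(i), i,j = 1..k.
Equivalently, Durbin-Levinson gives phi_{kk} iteratively:
  phi_{11} = rho(1)
  phi_{kk} = [rho(k) - sum_{j=1..k-1} phi_{k-1,j} rho(k-j)]
            / [1 - sum_{j=1..k-1} phi_{k-1,j} rho(j)],
  phi_{k,j} = phi_{k-1,j} - phi_{kk} phi_{k-1,k-j},  j = 1..k-1.
Step k = 1:
  phi_11 = rho(1) = -0.4521.
Step k = 2:
  phi_22 = [rho(2) - phi_11 rho(1)] / [1 - phi_11 rho(1)] = [-0.0136 - (-0.4521)(-0.4521)] / [1 - (-0.4521)(-0.4521)]
         = -0.21799441 / 0.79560559 = -0.274.
Therefore phi_{22} = -0.2740.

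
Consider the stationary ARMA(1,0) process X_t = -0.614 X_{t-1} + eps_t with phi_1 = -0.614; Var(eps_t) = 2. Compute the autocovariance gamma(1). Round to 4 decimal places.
\gamma(1) = -1.9711

Multiply the model equation by X_{t-k} and take expectations. With theta_0 = psi_0 = 1 and psi_j the MA(infinity) weights, this gives
  gamma(k) - sum_i phi_i gamma(k-i) = c_k,
  c_k = sigma^2 * sum_{j=k..q} theta_j psi_{j-k}   (c_k = 0 for k > q),
using gamma(-m) = gamma(m).
Pure AR (q = 0): c_0 = sigma^2 = 2, c_k = 0 for k >= 1.
Equations for k = 0 and k = 1 (AR order 1):
  gamma(0) = phi_1 gamma(1) + c_0
  gamma(1) = phi_1 gamma(0) + c_1
Substituting the second into the first: gamma(0) (1 - phi_1^2) = c_0 + phi_1 c_1, so
  gamma(0) = c_0 / (1 - phi_1^2) = 2 / (1 - (-0.614)^2) = 2 / 0.623004 = 3.210252.
  gamma(1) = phi_1 gamma(0) = (-0.614)(3.210252) = -1.971095.
Therefore gamma(1) = -1.9711 (to 4 decimal places).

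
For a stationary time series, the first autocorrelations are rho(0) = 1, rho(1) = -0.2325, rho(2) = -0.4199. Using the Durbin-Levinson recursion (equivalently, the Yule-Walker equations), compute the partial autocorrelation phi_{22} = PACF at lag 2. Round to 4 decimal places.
\phi_{22} = -0.5010

The PACF at lag k is phi_{kk}, the last component of the solution
to the Yule-Walker system G_k phi = r_k where
  (G_k)_{ij} = rho(|i - j|), (r_k)_i = rho(i), i,j = 1..k.
Equivalently, Durbin-Levinson gives phi_{kk} iteratively:
  phi_{11} = rho(1)
  phi_{kk} = [rho(k) - sum_{j=1..k-1} phi_{k-1,j} rho(k-j)]
            / [1 - sum_{j=1..k-1} phi_{k-1,j} rho(j)],
  phi_{k,j} = phi_{k-1,j} - phi_{kk} phi_{k-1,k-j},  j = 1..k-1.
Step k = 1:
  phi_11 = rho(1) = -0.2325.
Step k = 2:
  phi_22 = [rho(2) - phi_11 rho(1)] / [1 - phi_11 rho(1)] = [-0.4199 - (-0.2325)(-0.2325)] / [1 - (-0.2325)(-0.2325)]
         = -0.47395625 / 0.94594375 = -0.501.
Therefore phi_{22} = -0.5010.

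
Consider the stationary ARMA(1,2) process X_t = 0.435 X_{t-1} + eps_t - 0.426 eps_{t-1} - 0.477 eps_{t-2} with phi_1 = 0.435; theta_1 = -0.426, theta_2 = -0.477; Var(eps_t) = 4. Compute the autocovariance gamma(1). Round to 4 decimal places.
\gamma(1) = 0.4993

Multiply the model equation by X_{t-k} and take expectations. With theta_0 = psi_0 = 1 and psi_j the MA(infinity) weights, this gives
  gamma(k) - sum_i phi_i gamma(k-i) = c_k,
  c_k = sigma^2 * sum_{j=k..q} theta_j psi_{j-k}   (c_k = 0 for k > q),
using gamma(-m) = gamma(m).
psi-weights needed (psi_j = theta_j + sum_i phi_i psi_{j-i}):
  psi_1 = theta_1 + phi_1 = -0.426 + (0.435) = 0.009
  psi_2 = theta_2 + phi_1 psi_1 = -0.477 + (0.435)(0.009) = -0.473085
Right-hand sides:
  c_0 = sigma^2 (1 + theta_1 psi_1 + theta_2 psi_2) = 4 * (1 + (-0.426)(0.009) + (-0.477)(-0.473085)) = 4 * 1.221828 = 4.88731
  c_1 = sigma^2 (theta_1 + theta_2 psi_1) = 4 * (-0.426 + (-0.477)(0.009)) = -1.721172
  c_2 = sigma^2 theta_2 = 4 * (-0.477) = -1.908
Equations for k = 0 and k = 1 (AR order 1):
  gamma(0) = phi_1 gamma(1) + c_0
  gamma(1) = phi_1 gamma(0) + c_1
Substituting the second into the first: gamma(0) (1 - phi_1^2) = c_0 + phi_1 c_1, so
  gamma(0) = (c_0 + phi_1 c_1) / (1 - phi_1^2) = (4.88731 + (0.435)(-1.721172)) / (1 - (0.435)^2) = 4.1386 / 0.810775 = 5.104499.
  gamma(1) = phi_1 gamma(0) + c_1 = (0.435)(5.104499) + (-1.721172) = 0.499285.
Therefore gamma(1) = 0.4993 (to 4 decimal places).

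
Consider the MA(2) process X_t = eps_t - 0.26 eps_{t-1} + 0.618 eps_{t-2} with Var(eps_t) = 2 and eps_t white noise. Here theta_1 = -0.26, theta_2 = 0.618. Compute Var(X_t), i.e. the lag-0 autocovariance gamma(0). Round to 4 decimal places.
\gamma(0) = 2.8990

For an MA(q) process X_t = eps_t + sum_i theta_i eps_{t-i} with
Var(eps_t) = sigma^2, the variance is
  gamma(0) = sigma^2 * (1 + sum_i theta_i^2).
  sum_i theta_i^2 = (-0.26)^2 + (0.618)^2 = 0.0676 + 0.381924 = 0.449524.
  gamma(0) = 2 * (1 + 0.449524) = 2 * 1.449524 = 2.899048, which rounds to 2.8990.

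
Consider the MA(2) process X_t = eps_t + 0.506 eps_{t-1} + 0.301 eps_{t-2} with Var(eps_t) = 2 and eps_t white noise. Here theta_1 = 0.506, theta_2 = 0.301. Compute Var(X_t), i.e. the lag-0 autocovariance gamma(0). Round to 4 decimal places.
\gamma(0) = 2.6933

For an MA(q) process X_t = eps_t + sum_i theta_i eps_{t-i} with
Var(eps_t) = sigma^2, the variance is
  gamma(0) = sigma^2 * (1 + sum_i theta_i^2).
  sum_i theta_i^2 = (0.506)^2 + (0.301)^2 = 0.256036 + 0.090601 = 0.346637.
  gamma(0) = 2 * (1 + 0.346637) = 2 * 1.346637 = 2.693274, which rounds to 2.6933.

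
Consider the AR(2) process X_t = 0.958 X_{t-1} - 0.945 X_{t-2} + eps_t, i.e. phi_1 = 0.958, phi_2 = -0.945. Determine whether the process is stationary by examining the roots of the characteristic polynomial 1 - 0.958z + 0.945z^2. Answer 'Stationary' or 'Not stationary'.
\text{Stationary}

The AR(p) characteristic polynomial is P(z) = 1 - 0.958z + 0.945z^2.
Stationarity requires all roots to lie outside the unit circle, i.e. |z| > 1 for every root.
Set 1 + (-0.958) z + (0.945) z^2 = 0, i.e. a z^2 + b z + c = 0 with a = 0.945, b = -0.958, c = 1.
Discriminant D = b^2 - 4ac = (-0.958)^2 - 4*(0.945)*1 = 0.917764 - (3.78) = -2.862236.
D < 0, so the roots are the complex-conjugate pair z = (-b +/- i sqrt(-D)) / (2a) = 0.5069 +/- 0.8951i.
For a conjugate pair |z|^2 = z * conj(z) = (product of roots) = c/a = 1/(0.945) = 1.058201, so |z| = sqrt(1.058201) = 1.0287 for both roots.
Moduli of all roots: 1.0287, 1.0287.
All moduli strictly greater than 1? Yes.
Verdict: Stationary.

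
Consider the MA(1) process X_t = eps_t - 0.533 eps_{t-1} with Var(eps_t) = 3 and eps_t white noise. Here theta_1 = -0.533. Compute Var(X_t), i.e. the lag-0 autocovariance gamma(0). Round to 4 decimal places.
\gamma(0) = 3.8523

For an MA(q) process X_t = eps_t + sum_i theta_i eps_{t-i} with
Var(eps_t) = sigma^2, the variance is
  gamma(0) = sigma^2 * (1 + sum_i theta_i^2).
  sum_i theta_i^2 = (-0.533)^2 = 0.284089.
  gamma(0) = 3 * (1 + 0.284089) = 3 * 1.284089 = 3.852267, which rounds to 3.8523.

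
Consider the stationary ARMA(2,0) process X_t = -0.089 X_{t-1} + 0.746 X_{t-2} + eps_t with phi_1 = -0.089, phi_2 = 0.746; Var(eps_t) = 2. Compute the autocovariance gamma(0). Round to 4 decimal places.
\gamma(0) = 5.1409

Multiply the model equation by X_{t-k} and take expectations. With theta_0 = psi_0 = 1 and psi_j the MA(infinity) weights, this gives
  gamma(k) - sum_i phi_i gamma(k-i) = c_k,
  c_k = sigma^2 * sum_{j=k..q} theta_j psi_{j-k}   (c_k = 0 for k > q),
using gamma(-m) = gamma(m).
Pure AR (q = 0): c_0 = sigma^2 = 2, c_k = 0 for k >= 1.
Equations for k = 0, 1, 2 (AR order 2, c_2 = 0):
  (E0) gamma(0) = phi_1 gamma(1) + phi_2 gamma(2) + c_0
  (E1) gamma(1) = phi_1 gamma(0) + phi_2 gamma(1) + c_1
  (E2) gamma(2) = phi_1 gamma(1) + phi_2 gamma(0)
From (E1): gamma(1) = A gamma(0) + B with
  A = phi_1 / (1 - phi_2) = -0.089 / 0.254 = -0.350394,   B = c_1 / (1 - phi_2) = 0 / 0.254 = 0.
Insert (E2) into (E0): gamma(0) (1 - phi_2^2) = phi_1 (1 + phi_2) gamma(1) + c_0.
  phi_1 (1 + phi_2) = (-0.089)(1.746) = -0.155394,   1 - phi_2^2 = 0.443484.
Replace gamma(1) by A gamma(0) + B and collect gamma(0):
  gamma(0) [0.443484 - (-0.155394)(-0.350394)] = c_0 = 2
  gamma(0) * 0.389035 = 2
  gamma(0) = 2 / 0.389035 = 5.140927.
Therefore gamma(0) = 5.1409 (to 4 decimal places).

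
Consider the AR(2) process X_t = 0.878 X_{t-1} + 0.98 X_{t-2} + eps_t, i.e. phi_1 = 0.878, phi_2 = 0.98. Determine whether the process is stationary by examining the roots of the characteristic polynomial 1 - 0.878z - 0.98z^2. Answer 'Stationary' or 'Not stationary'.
\text{Not stationary}

The AR(p) characteristic polynomial is P(z) = 1 - 0.878z - 0.98z^2.
Stationarity requires all roots to lie outside the unit circle, i.e. |z| > 1 for every root.
Set 1 + (-0.878) z + (-0.98) z^2 = 0, i.e. a z^2 + b z + c = 0 with a = -0.98, b = -0.878, c = 1.
Discriminant D = b^2 - 4ac = (-0.878)^2 - 4*(-0.98)*1 = 0.770884 - (-3.92) = 4.690884.
D >= 0, so the roots are real: z = (-b +/- sqrt(D)) / (2a) = (0.878 +/- 2.165845) / (-1.96).
  z_1 = (0.878 + 2.165845) / (-1.96) = -1.553,   |z_1| = 1.553.
  z_2 = (0.878 - 2.165845) / (-1.96) = 0.6571,   |z_2| = 0.6571.
Moduli of all roots: 1.5530, 0.6571.
All moduli strictly greater than 1? No.
Verdict: Not stationary.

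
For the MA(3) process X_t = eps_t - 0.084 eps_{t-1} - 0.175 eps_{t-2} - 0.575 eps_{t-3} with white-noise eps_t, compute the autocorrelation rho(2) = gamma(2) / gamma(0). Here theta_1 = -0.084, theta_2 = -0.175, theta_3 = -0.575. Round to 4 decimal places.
\rho(2) = -0.0926

For an MA(q) process with theta_0 = 1, the autocovariance is
  gamma(k) = sigma^2 * sum_{i=0..q-k} theta_i * theta_{i+k},
and rho(k) = gamma(k) / gamma(0). Sigma^2 cancels.
  numerator   = (1)*(-0.175) + (-0.084)*(-0.575) = -0.1267.
  denominator = (1)^2 + (-0.084)^2 + (-0.175)^2 + (-0.575)^2 = 1.368306.
  rho(2) = -0.1267 / 1.368306 = -0.0926.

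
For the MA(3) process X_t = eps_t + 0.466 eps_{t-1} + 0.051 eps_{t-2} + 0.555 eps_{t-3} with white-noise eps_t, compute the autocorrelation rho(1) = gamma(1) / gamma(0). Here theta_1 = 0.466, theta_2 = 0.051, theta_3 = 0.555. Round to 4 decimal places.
\rho(1) = 0.3391

For an MA(q) process with theta_0 = 1, the autocovariance is
  gamma(k) = sigma^2 * sum_{i=0..q-k} theta_i * theta_{i+k},
and rho(k) = gamma(k) / gamma(0). Sigma^2 cancels.
  numerator   = (1)*(0.466) + (0.466)*(0.051) + (0.051)*(0.555) = 0.518071.
  denominator = (1)^2 + (0.466)^2 + (0.051)^2 + (0.555)^2 = 1.527782.
  rho(1) = 0.518071 / 1.527782 = 0.3391.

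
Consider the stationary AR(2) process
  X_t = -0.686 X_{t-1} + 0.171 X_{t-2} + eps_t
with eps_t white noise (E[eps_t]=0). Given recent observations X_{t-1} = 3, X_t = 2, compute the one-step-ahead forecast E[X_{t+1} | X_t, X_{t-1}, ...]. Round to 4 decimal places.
E[X_{t+1} \mid \mathcal F_t] = -0.8590

For an AR(p) model X_t = c + sum_i phi_i X_{t-i} + eps_t, the
one-step-ahead conditional mean is
  E[X_{t+1} | X_t, ...] = c + sum_i phi_i X_{t+1-i}.
Substitute known values:
  E[X_{t+1} | ...] = (-0.686) * (2) + (0.171) * (3)
                   = -0.8590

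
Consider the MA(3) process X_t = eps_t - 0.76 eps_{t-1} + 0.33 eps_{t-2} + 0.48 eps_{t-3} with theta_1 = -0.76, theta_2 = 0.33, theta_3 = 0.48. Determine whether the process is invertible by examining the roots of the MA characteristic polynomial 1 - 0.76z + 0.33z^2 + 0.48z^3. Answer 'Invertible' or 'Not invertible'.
\text{Invertible}

The MA(q) characteristic polynomial is P(z) = 1 - 0.76z + 0.33z^2 + 0.48z^3.
Invertibility requires all roots to lie outside the unit circle, i.e. |z| > 1 for every root.
Degree 3: look for a simple real root z0 first, then factor out (1 - z/z0) and solve the remaining quadratic.
Testing z0 = -2: P(-2) = 1 + (-0.76)(-2) + (0.33)(-2)^2 + (0.48)(-2)^3
  = 1 + (1.52) + (1.32) + (-3.84) = 0.  So z_0 = -2 is a root, |z_0| = 2.
Divide out the factor (1 + 0.5 z) = (1 - z/z0) (since 1/z0 = -0.5):
  P(z) = (1 + 0.5 z)(1 + (-1.26) z + (0.96) z^2)
  [check: z-coef -1.26 - (-0.5) = -0.76; z^2-coef 0.96 - (-0.5)(-1.26) = 0.33; z^3-coef -(-0.5)(0.96) = 0.48.]
Remaining roots from the quadratic factor 1 + (-1.26) z + (0.96) z^2:
  Set 1 + (-1.26) z + (0.96) z^2 = 0, i.e. a z^2 + b z + c = 0 with a = 0.96, b = -1.26, c = 1.
  Discriminant D = b^2 - 4ac = (-1.26)^2 - 4*(0.96)*1 = 1.5876 - (3.84) = -2.2524.
  D < 0, so the roots are the complex-conjugate pair z = (-b +/- i sqrt(-D)) / (2a) = 0.6562 +/- 0.7817i.
  For a conjugate pair |z|^2 = z * conj(z) = (product of roots) = c/a = 1/(0.96) = 1.041667, so |z| = sqrt(1.041667) = 1.0206 for both roots.
Moduli of all roots: 2.0000, 1.0206, 1.0206.
All moduli strictly greater than 1? Yes.
Verdict: Invertible.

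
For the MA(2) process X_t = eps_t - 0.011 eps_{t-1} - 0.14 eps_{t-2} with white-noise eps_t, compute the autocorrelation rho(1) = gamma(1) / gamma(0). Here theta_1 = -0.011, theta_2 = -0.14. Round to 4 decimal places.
\rho(1) = -0.0093

For an MA(q) process with theta_0 = 1, the autocovariance is
  gamma(k) = sigma^2 * sum_{i=0..q-k} theta_i * theta_{i+k},
and rho(k) = gamma(k) / gamma(0). Sigma^2 cancels.
  numerator   = (1)*(-0.011) + (-0.011)*(-0.14) = -0.00946.
  denominator = (1)^2 + (-0.011)^2 + (-0.14)^2 = 1.019721.
  rho(1) = -0.00946 / 1.019721 = -0.0093.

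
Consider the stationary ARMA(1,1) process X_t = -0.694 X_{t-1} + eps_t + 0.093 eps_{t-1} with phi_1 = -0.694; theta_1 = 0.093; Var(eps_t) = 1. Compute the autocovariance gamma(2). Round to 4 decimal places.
\gamma(2) = 0.7527

Multiply the model equation by X_{t-k} and take expectations. With theta_0 = psi_0 = 1 and psi_j the MA(infinity) weights, this gives
  gamma(k) - sum_i phi_i gamma(k-i) = c_k,
  c_k = sigma^2 * sum_{j=k..q} theta_j psi_{j-k}   (c_k = 0 for k > q),
using gamma(-m) = gamma(m).
psi-weights needed (psi_j = theta_j + sum_i phi_i psi_{j-i}):
  psi_1 = theta_1 + phi_1 = 0.093 + (-0.694) = -0.601
Right-hand sides:
  c_0 = sigma^2 (1 + theta_1 psi_1) = 1 * (1 + (0.093)(-0.601)) = 1 * 0.944107 = 0.944107
  c_1 = sigma^2 theta_1 = 1 * (0.093) = 0.093
  c_2 = 0
Equations for k = 0 and k = 1 (AR order 1):
  gamma(0) = phi_1 gamma(1) + c_0
  gamma(1) = phi_1 gamma(0) + c_1
Substituting the second into the first: gamma(0) (1 - phi_1^2) = c_0 + phi_1 c_1, so
  gamma(0) = (c_0 + phi_1 c_1) / (1 - phi_1^2) = (0.944107 + (-0.694)(0.093)) / (1 - (-0.694)^2) = 0.879565 / 0.518364 = 1.69681.
  gamma(1) = phi_1 gamma(0) + c_1 = (-0.694)(1.69681) + (0.093) = -1.084586.
For k = 2 (> q): gamma(2) = phi_1 gamma(1) = (-0.694)(-1.084586) = 0.752703.
Therefore gamma(2) = 0.7527 (to 4 decimal places).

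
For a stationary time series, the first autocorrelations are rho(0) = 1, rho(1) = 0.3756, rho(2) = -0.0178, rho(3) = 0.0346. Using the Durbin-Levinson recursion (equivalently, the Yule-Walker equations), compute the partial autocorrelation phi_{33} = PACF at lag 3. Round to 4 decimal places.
\phi_{33} = 0.1350

The PACF at lag k is phi_{kk}, the last component of the solution
to the Yule-Walker system G_k phi = r_k where
  (G_k)_{ij} = rho(|i - j|), (r_k)_i = rho(i), i,j = 1..k.
Equivalently, Durbin-Levinson gives phi_{kk} iteratively:
  phi_{11} = rho(1)
  phi_{kk} = [rho(k) - sum_{j=1..k-1} phi_{k-1,j} rho(k-j)]
            / [1 - sum_{j=1..k-1} phi_{k-1,j} rho(j)],
  phi_{k,j} = phi_{k-1,j} - phi_{kk} phi_{k-1,k-j},  j = 1..k-1.
Step k = 1:
  phi_11 = rho(1) = 0.3756.
Step k = 2:
  phi_22 = [rho(2) - phi_11 rho(1)] / [1 - phi_11 rho(1)] = [-0.0178 - (0.3756)(0.3756)] / [1 - (0.3756)(0.3756)]
         = -0.15887536 / 0.85892464 = -0.18497.
  Update: phi_21 = phi_11 - phi_22 phi_11 = 0.3756 - (-0.18497)(0.3756) = 0.445075.
Step k = 3:
  phi_33 = [rho(3) - phi_21 rho(2) - phi_22 rho(1)] / [1 - phi_21 rho(1) - phi_22 rho(2)]
    numerator   = 0.0346 - (0.445075)(-0.0178) - (-0.18497)(0.3756) = 0.11199709
    denominator = 1 - (0.445075)(0.3756) - (-0.18497)(-0.0178) = 0.82953745
  phi_33 = 0.11199709 / 0.82953745 = 0.135.
Therefore phi_{33} = 0.1350.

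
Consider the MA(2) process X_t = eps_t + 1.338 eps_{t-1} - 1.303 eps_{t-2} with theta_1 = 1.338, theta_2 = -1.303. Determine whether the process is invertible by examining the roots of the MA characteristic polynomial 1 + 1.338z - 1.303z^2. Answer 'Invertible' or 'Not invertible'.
\text{Not invertible}

The MA(q) characteristic polynomial is P(z) = 1 + 1.338z - 1.303z^2.
Invertibility requires all roots to lie outside the unit circle, i.e. |z| > 1 for every root.
Set 1 + (1.338) z + (-1.303) z^2 = 0, i.e. a z^2 + b z + c = 0 with a = -1.303, b = 1.338, c = 1.
Discriminant D = b^2 - 4ac = (1.338)^2 - 4*(-1.303)*1 = 1.790244 - (-5.212) = 7.002244.
D >= 0, so the roots are real: z = (-b +/- sqrt(D)) / (2a) = (-1.338 +/- 2.646175) / (-2.606).
  z_1 = (-1.338 + 2.646175) / (-2.606) = -0.502,   |z_1| = 0.502.
  z_2 = (-1.338 - 2.646175) / (-2.606) = 1.5288,   |z_2| = 1.5288.
Moduli of all roots: 0.5020, 1.5288.
All moduli strictly greater than 1? No.
Verdict: Not invertible.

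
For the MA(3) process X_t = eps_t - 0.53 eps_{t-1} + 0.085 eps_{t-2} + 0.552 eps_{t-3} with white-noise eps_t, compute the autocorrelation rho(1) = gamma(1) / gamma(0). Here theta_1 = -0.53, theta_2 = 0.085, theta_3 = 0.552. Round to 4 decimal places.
\rho(1) = -0.3316

For an MA(q) process with theta_0 = 1, the autocovariance is
  gamma(k) = sigma^2 * sum_{i=0..q-k} theta_i * theta_{i+k},
and rho(k) = gamma(k) / gamma(0). Sigma^2 cancels.
  numerator   = (1)*(-0.53) + (-0.53)*(0.085) + (0.085)*(0.552) = -0.52813.
  denominator = (1)^2 + (-0.53)^2 + (0.085)^2 + (0.552)^2 = 1.592829.
  rho(1) = -0.52813 / 1.592829 = -0.3316.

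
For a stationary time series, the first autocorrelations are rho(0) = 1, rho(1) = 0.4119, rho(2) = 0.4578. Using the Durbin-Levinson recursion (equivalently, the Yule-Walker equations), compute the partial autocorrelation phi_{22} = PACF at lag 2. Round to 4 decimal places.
\phi_{22} = 0.3470

The PACF at lag k is phi_{kk}, the last component of the solution
to the Yule-Walker system G_k phi = r_k where
  (G_k)_{ij} = rho(|i - j|), (r_k)_i = rho(i), i,j = 1..k.
Equivalently, Durbin-Levinson gives phi_{kk} iteratively:
  phi_{11} = rho(1)
  phi_{kk} = [rho(k) - sum_{j=1..k-1} phi_{k-1,j} rho(k-j)]
            / [1 - sum_{j=1..k-1} phi_{k-1,j} rho(j)],
  phi_{k,j} = phi_{k-1,j} - phi_{kk} phi_{k-1,k-j},  j = 1..k-1.
Step k = 1:
  phi_11 = rho(1) = 0.4119.
Step k = 2:
  phi_22 = [rho(2) - phi_11 rho(1)] / [1 - phi_11 rho(1)] = [0.4578 - (0.4119)(0.4119)] / [1 - (0.4119)(0.4119)]
         = 0.28813839 / 0.83033839 = 0.347.
Therefore phi_{22} = 0.3470.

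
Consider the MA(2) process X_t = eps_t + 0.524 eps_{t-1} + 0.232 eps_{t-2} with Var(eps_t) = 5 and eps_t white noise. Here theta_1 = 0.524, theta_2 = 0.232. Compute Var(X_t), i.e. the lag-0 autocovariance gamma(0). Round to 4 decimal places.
\gamma(0) = 6.6420

For an MA(q) process X_t = eps_t + sum_i theta_i eps_{t-i} with
Var(eps_t) = sigma^2, the variance is
  gamma(0) = sigma^2 * (1 + sum_i theta_i^2).
  sum_i theta_i^2 = (0.524)^2 + (0.232)^2 = 0.274576 + 0.053824 = 0.3284.
  gamma(0) = 5 * (1 + 0.3284) = 5 * 1.3284 = 6.642, which rounds to 6.6420.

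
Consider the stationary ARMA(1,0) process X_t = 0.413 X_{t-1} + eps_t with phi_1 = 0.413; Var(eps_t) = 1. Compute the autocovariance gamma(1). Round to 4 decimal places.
\gamma(1) = 0.4979

Multiply the model equation by X_{t-k} and take expectations. With theta_0 = psi_0 = 1 and psi_j the MA(infinity) weights, this gives
  gamma(k) - sum_i phi_i gamma(k-i) = c_k,
  c_k = sigma^2 * sum_{j=k..q} theta_j psi_{j-k}   (c_k = 0 for k > q),
using gamma(-m) = gamma(m).
Pure AR (q = 0): c_0 = sigma^2 = 1, c_k = 0 for k >= 1.
Equations for k = 0 and k = 1 (AR order 1):
  gamma(0) = phi_1 gamma(1) + c_0
  gamma(1) = phi_1 gamma(0) + c_1
Substituting the second into the first: gamma(0) (1 - phi_1^2) = c_0 + phi_1 c_1, so
  gamma(0) = c_0 / (1 - phi_1^2) = 1 / (1 - (0.413)^2) = 1 / 0.829431 = 1.205646.
  gamma(1) = phi_1 gamma(0) = (0.413)(1.205646) = 0.497932.
Therefore gamma(1) = 0.4979 (to 4 decimal places).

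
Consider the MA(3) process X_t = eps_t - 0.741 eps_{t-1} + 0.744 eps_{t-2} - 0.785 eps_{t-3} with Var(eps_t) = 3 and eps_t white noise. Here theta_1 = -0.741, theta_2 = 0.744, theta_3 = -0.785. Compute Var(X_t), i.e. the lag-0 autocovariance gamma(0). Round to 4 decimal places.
\gamma(0) = 8.1565

For an MA(q) process X_t = eps_t + sum_i theta_i eps_{t-i} with
Var(eps_t) = sigma^2, the variance is
  gamma(0) = sigma^2 * (1 + sum_i theta_i^2).
  sum_i theta_i^2 = (-0.741)^2 + (0.744)^2 + (-0.785)^2 = 0.549081 + 0.553536 + 0.616225 = 1.718842.
  gamma(0) = 3 * (1 + 1.718842) = 3 * 2.718842 = 8.156526, which rounds to 8.1565.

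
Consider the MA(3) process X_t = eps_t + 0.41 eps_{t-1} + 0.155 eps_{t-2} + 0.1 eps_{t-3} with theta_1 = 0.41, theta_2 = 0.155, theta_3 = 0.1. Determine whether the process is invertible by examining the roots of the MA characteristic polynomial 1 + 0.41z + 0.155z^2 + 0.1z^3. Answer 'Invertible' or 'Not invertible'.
\text{Invertible}

The MA(q) characteristic polynomial is P(z) = 1 + 0.41z + 0.155z^2 + 0.1z^3.
Invertibility requires all roots to lie outside the unit circle, i.e. |z| > 1 for every root.
Degree 3: look for a simple real root z0 first, then factor out (1 - z/z0) and solve the remaining quadratic.
Testing z0 = -2: P(-2) = 1 + (0.41)(-2) + (0.155)(-2)^2 + (0.1)(-2)^3
  = 1 + (-0.82) + (0.62) + (-0.8) = 0.  So z_0 = -2 is a root, |z_0| = 2.
Divide out the factor (1 + 0.5 z) = (1 - z/z0) (since 1/z0 = -0.5):
  P(z) = (1 + 0.5 z)(1 + (-0.09) z + (0.2) z^2)
  [check: z-coef -0.09 - (-0.5) = 0.41; z^2-coef 0.2 - (-0.5)(-0.09) = 0.155; z^3-coef -(-0.5)(0.2) = 0.1.]
Remaining roots from the quadratic factor 1 + (-0.09) z + (0.2) z^2:
  Set 1 + (-0.09) z + (0.2) z^2 = 0, i.e. a z^2 + b z + c = 0 with a = 0.2, b = -0.09, c = 1.
  Discriminant D = b^2 - 4ac = (-0.09)^2 - 4*(0.2)*1 = 0.0081 - (0.8) = -0.7919.
  D < 0, so the roots are the complex-conjugate pair z = (-b +/- i sqrt(-D)) / (2a) = 0.225 +/- 2.2247i.
  For a conjugate pair |z|^2 = z * conj(z) = (product of roots) = c/a = 1/(0.2) = 5, so |z| = sqrt(5) = 2.2361 for both roots.
Moduli of all roots: 2.0000, 2.2361, 2.2361.
All moduli strictly greater than 1? Yes.
Verdict: Invertible.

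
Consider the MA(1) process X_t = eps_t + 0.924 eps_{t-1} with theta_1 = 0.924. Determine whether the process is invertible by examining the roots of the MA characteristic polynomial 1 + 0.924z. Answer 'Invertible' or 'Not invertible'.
\text{Invertible}

The MA(q) characteristic polynomial is P(z) = 1 + 0.924z.
Invertibility requires all roots to lie outside the unit circle, i.e. |z| > 1 for every root.
This is linear in z: 1 + (0.924) z = 0  =>  z = -1/(0.924) = -1.082251,  |z| = 1.082251.
Moduli of all roots: 1.0823.
All moduli strictly greater than 1? Yes.
Verdict: Invertible.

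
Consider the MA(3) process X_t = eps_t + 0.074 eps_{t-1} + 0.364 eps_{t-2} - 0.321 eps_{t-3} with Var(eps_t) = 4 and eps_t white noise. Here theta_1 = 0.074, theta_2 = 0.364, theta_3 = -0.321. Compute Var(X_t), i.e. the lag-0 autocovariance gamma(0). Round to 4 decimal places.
\gamma(0) = 4.9641

For an MA(q) process X_t = eps_t + sum_i theta_i eps_{t-i} with
Var(eps_t) = sigma^2, the variance is
  gamma(0) = sigma^2 * (1 + sum_i theta_i^2).
  sum_i theta_i^2 = (0.074)^2 + (0.364)^2 + (-0.321)^2 = 0.005476 + 0.132496 + 0.103041 = 0.241013.
  gamma(0) = 4 * (1 + 0.241013) = 4 * 1.241013 = 4.964052, which rounds to 4.9641.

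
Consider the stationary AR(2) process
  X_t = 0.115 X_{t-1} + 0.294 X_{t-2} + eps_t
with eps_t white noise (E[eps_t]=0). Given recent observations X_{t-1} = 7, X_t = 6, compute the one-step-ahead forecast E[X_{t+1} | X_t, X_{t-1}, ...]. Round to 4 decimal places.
E[X_{t+1} \mid \mathcal F_t] = 2.7480

For an AR(p) model X_t = c + sum_i phi_i X_{t-i} + eps_t, the
one-step-ahead conditional mean is
  E[X_{t+1} | X_t, ...] = c + sum_i phi_i X_{t+1-i}.
Substitute known values:
  E[X_{t+1} | ...] = (0.115) * (6) + (0.294) * (7)
                   = 2.7480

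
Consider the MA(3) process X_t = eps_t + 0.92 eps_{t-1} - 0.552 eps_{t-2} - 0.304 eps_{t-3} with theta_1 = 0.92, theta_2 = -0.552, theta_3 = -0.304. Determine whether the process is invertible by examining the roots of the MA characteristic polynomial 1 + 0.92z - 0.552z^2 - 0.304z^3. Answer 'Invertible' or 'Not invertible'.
\text{Not invertible}

The MA(q) characteristic polynomial is P(z) = 1 + 0.92z - 0.552z^2 - 0.304z^3.
Invertibility requires all roots to lie outside the unit circle, i.e. |z| > 1 for every root.
Degree 3: look for a simple real root z0 first, then factor out (1 - z/z0) and solve the remaining quadratic.
Testing z0 = -2.5: P(-2.5) = 1 + (0.92)(-2.5) + (-0.552)(-2.5)^2 + (-0.304)(-2.5)^3
  = 1 + (-2.3) + (-3.45) + (4.75) = 0.  So z_0 = -2.5 is a root, |z_0| = 2.5.
Divide out the factor (1 + 0.4 z) = (1 - z/z0) (since 1/z0 = -0.4):
  P(z) = (1 + 0.4 z)(1 + (0.52) z + (-0.76) z^2)
  [check: z-coef 0.52 - (-0.4) = 0.92; z^2-coef -0.76 - (-0.4)(0.52) = -0.552; z^3-coef -(-0.4)(-0.76) = -0.304.]
Remaining roots from the quadratic factor 1 + (0.52) z + (-0.76) z^2:
  Set 1 + (0.52) z + (-0.76) z^2 = 0, i.e. a z^2 + b z + c = 0 with a = -0.76, b = 0.52, c = 1.
  Discriminant D = b^2 - 4ac = (0.52)^2 - 4*(-0.76)*1 = 0.2704 - (-3.04) = 3.3104.
  D >= 0, so the roots are real: z = (-b +/- sqrt(D)) / (2a) = (-0.52 +/- 1.81945) / (-1.52).
    z_1 = (-0.52 + 1.81945) / (-1.52) = -0.8549,   |z_1| = 0.8549.
    z_2 = (-0.52 - 1.81945) / (-1.52) = 1.5391,   |z_2| = 1.5391.
Moduli of all roots: 2.5000, 0.8549, 1.5391.
All moduli strictly greater than 1? No.
Verdict: Not invertible.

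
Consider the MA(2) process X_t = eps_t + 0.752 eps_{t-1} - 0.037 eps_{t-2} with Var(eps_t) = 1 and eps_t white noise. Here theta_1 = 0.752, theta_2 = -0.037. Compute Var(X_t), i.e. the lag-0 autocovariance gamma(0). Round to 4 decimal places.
\gamma(0) = 1.5669

For an MA(q) process X_t = eps_t + sum_i theta_i eps_{t-i} with
Var(eps_t) = sigma^2, the variance is
  gamma(0) = sigma^2 * (1 + sum_i theta_i^2).
  sum_i theta_i^2 = (0.752)^2 + (-0.037)^2 = 0.565504 + 0.001369 = 0.566873.
  gamma(0) = 1 * (1 + 0.566873) = 1 * 1.566873 = 1.566873, which rounds to 1.5669.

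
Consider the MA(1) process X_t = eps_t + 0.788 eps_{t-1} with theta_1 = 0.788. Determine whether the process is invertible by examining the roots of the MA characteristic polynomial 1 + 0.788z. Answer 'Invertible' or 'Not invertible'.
\text{Invertible}

The MA(q) characteristic polynomial is P(z) = 1 + 0.788z.
Invertibility requires all roots to lie outside the unit circle, i.e. |z| > 1 for every root.
This is linear in z: 1 + (0.788) z = 0  =>  z = -1/(0.788) = -1.269036,  |z| = 1.269036.
Moduli of all roots: 1.2690.
All moduli strictly greater than 1? Yes.
Verdict: Invertible.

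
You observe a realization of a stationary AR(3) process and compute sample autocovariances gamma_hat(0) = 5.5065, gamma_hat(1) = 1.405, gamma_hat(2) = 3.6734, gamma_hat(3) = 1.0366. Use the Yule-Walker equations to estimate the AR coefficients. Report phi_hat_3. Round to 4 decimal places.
\hat\phi_{3} = -0.0670

The Yule-Walker equations for an AR(p) process read, in matrix form,
  Gamma_p phi = r_p,   with   (Gamma_p)_{ij} = gamma(|i - j|),
                       (r_p)_i = gamma(i),   i,j = 1..p.
Substitute the sample gammas (Toeplitz matrix and right-hand side of size 3):
  Gamma_p = [[5.5065, 1.405, 3.6734], [1.405, 5.5065, 1.405], [3.6734, 1.405, 5.5065]]
  r_p     = [1.405, 3.6734, 1.0366]
Written out (R1..R3):
  (R1) 5.5065 phi_1 + 1.405 phi_2 + 3.6734 phi_3 = 1.405
  (R2) 1.405 phi_1 + 5.5065 phi_2 + 1.405 phi_3 = 3.6734
  (R3) 3.6734 phi_1 + 1.405 phi_2 + 5.5065 phi_3 = 1.0366
Gaussian elimination:
  R2 <- R2 - (1.405/5.5065) R1 = R2 - (0.255153) R1:  5.14801 phi_2 + 0.467721 phi_3 = 3.31491
  R3 <- R3 - (3.6734/5.5065) R1 = R3 - (0.667103) R1:  0.467721 phi_2 + 3.055966 phi_3 = 0.099321
  R3 <- R3 - (0.467721/5.14801) R2 = R3 - (0.090855) R2:  3.013471 phi_3 = -0.201854
Back-substitution:
  phi_hat_3 = -0.201854 / 3.013471 = -0.066984
  phi_hat_2 = (3.31491 - (0.467721)(-0.066984)) / 5.14801 = 0.650006
  phi_hat_1 = (1.405 - (1.405)(0.650006) - (3.6734)(-0.066984)) / 5.5065 = 0.133987
So phi_hat = [0.1340, 0.6500, -0.0670].
Therefore phi_hat_3 = -0.0670.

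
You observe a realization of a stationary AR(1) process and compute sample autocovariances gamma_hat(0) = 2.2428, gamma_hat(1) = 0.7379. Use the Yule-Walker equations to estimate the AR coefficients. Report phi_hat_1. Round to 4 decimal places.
\hat\phi_{1} = 0.3290

The Yule-Walker equations for an AR(p) process read, in matrix form,
  Gamma_p phi = r_p,   with   (Gamma_p)_{ij} = gamma(|i - j|),
                       (r_p)_i = gamma(i),   i,j = 1..p.
Substitute the sample gammas (Toeplitz matrix and right-hand side of size 1):
  Gamma_p = [[2.2428]]
  r_p     = [0.7379]
With p = 1 this is the single equation gamma(0) phi_1 = gamma(1):
  phi_hat_1 = gamma(1) / gamma(0) = 0.7379 / 2.2428 = 0.3290.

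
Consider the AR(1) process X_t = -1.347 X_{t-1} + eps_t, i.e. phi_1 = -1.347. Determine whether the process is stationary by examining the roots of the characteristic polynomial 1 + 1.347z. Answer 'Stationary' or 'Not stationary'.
\text{Not stationary}

The AR(p) characteristic polynomial is P(z) = 1 + 1.347z.
Stationarity requires all roots to lie outside the unit circle, i.e. |z| > 1 for every root.
This is linear in z: 1 + (1.347) z = 0  =>  z = -1/(1.347) = -0.74239,  |z| = 0.74239.
Moduli of all roots: 0.7424.
All moduli strictly greater than 1? No.
Verdict: Not stationary.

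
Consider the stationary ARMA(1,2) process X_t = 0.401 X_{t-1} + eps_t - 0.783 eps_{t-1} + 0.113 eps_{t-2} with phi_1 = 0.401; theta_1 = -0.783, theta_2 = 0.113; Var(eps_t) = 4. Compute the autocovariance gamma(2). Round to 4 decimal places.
\gamma(2) = -0.1349

Multiply the model equation by X_{t-k} and take expectations. With theta_0 = psi_0 = 1 and psi_j the MA(infinity) weights, this gives
  gamma(k) - sum_i phi_i gamma(k-i) = c_k,
  c_k = sigma^2 * sum_{j=k..q} theta_j psi_{j-k}   (c_k = 0 for k > q),
using gamma(-m) = gamma(m).
psi-weights needed (psi_j = theta_j + sum_i phi_i psi_{j-i}):
  psi_1 = theta_1 + phi_1 = -0.783 + (0.401) = -0.382
  psi_2 = theta_2 + phi_1 psi_1 = 0.113 + (0.401)(-0.382) = -0.040182
Right-hand sides:
  c_0 = sigma^2 (1 + theta_1 psi_1 + theta_2 psi_2) = 4 * (1 + (-0.783)(-0.382) + (0.113)(-0.040182)) = 4 * 1.294565 = 5.178262
  c_1 = sigma^2 (theta_1 + theta_2 psi_1) = 4 * (-0.783 + (0.113)(-0.382)) = -3.304664
  c_2 = sigma^2 theta_2 = 4 * (0.113) = 0.452
Equations for k = 0 and k = 1 (AR order 1):
  gamma(0) = phi_1 gamma(1) + c_0
  gamma(1) = phi_1 gamma(0) + c_1
Substituting the second into the first: gamma(0) (1 - phi_1^2) = c_0 + phi_1 c_1, so
  gamma(0) = (c_0 + phi_1 c_1) / (1 - phi_1^2) = (5.178262 + (0.401)(-3.304664)) / (1 - (0.401)^2) = 3.853091 / 0.839199 = 4.591392.
  gamma(1) = phi_1 gamma(0) + c_1 = (0.401)(4.591392) + (-3.304664) = -1.463516.
For k = 2: gamma(2) = phi_1 gamma(1) + c_2
  = (0.401)(-1.463516) + (0.452) = -0.13487.
Therefore gamma(2) = -0.1349 (to 4 decimal places).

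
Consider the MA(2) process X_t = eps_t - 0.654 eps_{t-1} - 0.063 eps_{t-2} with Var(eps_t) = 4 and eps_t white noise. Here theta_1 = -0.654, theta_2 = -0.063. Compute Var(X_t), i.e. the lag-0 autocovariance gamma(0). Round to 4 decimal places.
\gamma(0) = 5.7267

For an MA(q) process X_t = eps_t + sum_i theta_i eps_{t-i} with
Var(eps_t) = sigma^2, the variance is
  gamma(0) = sigma^2 * (1 + sum_i theta_i^2).
  sum_i theta_i^2 = (-0.654)^2 + (-0.063)^2 = 0.427716 + 0.003969 = 0.431685.
  gamma(0) = 4 * (1 + 0.431685) = 4 * 1.431685 = 5.72674, which rounds to 5.7267.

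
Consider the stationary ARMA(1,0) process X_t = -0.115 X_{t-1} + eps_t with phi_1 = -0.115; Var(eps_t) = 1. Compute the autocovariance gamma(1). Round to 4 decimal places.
\gamma(1) = -0.1165

Multiply the model equation by X_{t-k} and take expectations. With theta_0 = psi_0 = 1 and psi_j the MA(infinity) weights, this gives
  gamma(k) - sum_i phi_i gamma(k-i) = c_k,
  c_k = sigma^2 * sum_{j=k..q} theta_j psi_{j-k}   (c_k = 0 for k > q),
using gamma(-m) = gamma(m).
Pure AR (q = 0): c_0 = sigma^2 = 1, c_k = 0 for k >= 1.
Equations for k = 0 and k = 1 (AR order 1):
  gamma(0) = phi_1 gamma(1) + c_0
  gamma(1) = phi_1 gamma(0) + c_1
Substituting the second into the first: gamma(0) (1 - phi_1^2) = c_0 + phi_1 c_1, so
  gamma(0) = c_0 / (1 - phi_1^2) = 1 / (1 - (-0.115)^2) = 1 / 0.986775 = 1.013402.
  gamma(1) = phi_1 gamma(0) = (-0.115)(1.013402) = -0.116541.
Therefore gamma(1) = -0.1165 (to 4 decimal places).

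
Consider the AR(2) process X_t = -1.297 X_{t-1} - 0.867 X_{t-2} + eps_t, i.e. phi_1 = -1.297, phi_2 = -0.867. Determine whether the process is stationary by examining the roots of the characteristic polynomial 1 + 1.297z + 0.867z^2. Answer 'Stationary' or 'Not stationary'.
\text{Stationary}

The AR(p) characteristic polynomial is P(z) = 1 + 1.297z + 0.867z^2.
Stationarity requires all roots to lie outside the unit circle, i.e. |z| > 1 for every root.
Set 1 + (1.297) z + (0.867) z^2 = 0, i.e. a z^2 + b z + c = 0 with a = 0.867, b = 1.297, c = 1.
Discriminant D = b^2 - 4ac = (1.297)^2 - 4*(0.867)*1 = 1.682209 - (3.468) = -1.785791.
D < 0, so the roots are the complex-conjugate pair z = (-b +/- i sqrt(-D)) / (2a) = -0.748 +/- 0.7707i.
For a conjugate pair |z|^2 = z * conj(z) = (product of roots) = c/a = 1/(0.867) = 1.153403, so |z| = sqrt(1.153403) = 1.074 for both roots.
Moduli of all roots: 1.0740, 1.0740.
All moduli strictly greater than 1? Yes.
Verdict: Stationary.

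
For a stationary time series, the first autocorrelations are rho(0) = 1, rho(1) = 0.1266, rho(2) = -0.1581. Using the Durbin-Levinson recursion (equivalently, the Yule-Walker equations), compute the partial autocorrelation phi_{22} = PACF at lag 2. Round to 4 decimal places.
\phi_{22} = -0.1770

The PACF at lag k is phi_{kk}, the last component of the solution
to the Yule-Walker system G_k phi = r_k where
  (G_k)_{ij} = rho(|i - j|), (r_k)_i = rho(i), i,j = 1..k.
Equivalently, Durbin-Levinson gives phi_{kk} iteratively:
  phi_{11} = rho(1)
  phi_{kk} = [rho(k) - sum_{j=1..k-1} phi_{k-1,j} rho(k-j)]
            / [1 - sum_{j=1..k-1} phi_{k-1,j} rho(j)],
  phi_{k,j} = phi_{k-1,j} - phi_{kk} phi_{k-1,k-j},  j = 1..k-1.
Step k = 1:
  phi_11 = rho(1) = 0.1266.
Step k = 2:
  phi_22 = [rho(2) - phi_11 rho(1)] / [1 - phi_11 rho(1)] = [-0.1581 - (0.1266)(0.1266)] / [1 - (0.1266)(0.1266)]
         = -0.17412756 / 0.98397244 = -0.177.
Therefore phi_{22} = -0.1770.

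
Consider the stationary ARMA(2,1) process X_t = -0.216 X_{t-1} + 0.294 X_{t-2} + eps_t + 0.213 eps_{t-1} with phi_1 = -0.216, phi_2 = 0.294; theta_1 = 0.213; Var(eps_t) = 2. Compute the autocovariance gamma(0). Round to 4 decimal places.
\gamma(0) = 2.2101

Multiply the model equation by X_{t-k} and take expectations. With theta_0 = psi_0 = 1 and psi_j the MA(infinity) weights, this gives
  gamma(k) - sum_i phi_i gamma(k-i) = c_k,
  c_k = sigma^2 * sum_{j=k..q} theta_j psi_{j-k}   (c_k = 0 for k > q),
using gamma(-m) = gamma(m).
psi-weights needed (psi_j = theta_j + sum_i phi_i psi_{j-i}):
  psi_1 = theta_1 + phi_1 = 0.213 + (-0.216) = -0.003
Right-hand sides:
  c_0 = sigma^2 (1 + theta_1 psi_1) = 2 * (1 + (0.213)(-0.003)) = 2 * 0.999361 = 1.998722
  c_1 = sigma^2 theta_1 = 2 * (0.213) = 0.426
  c_2 = 0
Equations for k = 0, 1, 2 (AR order 2, c_2 = 0):
  (E0) gamma(0) = phi_1 gamma(1) + phi_2 gamma(2) + c_0
  (E1) gamma(1) = phi_1 gamma(0) + phi_2 gamma(1) + c_1
  (E2) gamma(2) = phi_1 gamma(1) + phi_2 gamma(0)
From (E1): gamma(1) = A gamma(0) + B with
  A = phi_1 / (1 - phi_2) = -0.216 / 0.706 = -0.305949,   B = c_1 / (1 - phi_2) = 0.426 / 0.706 = 0.603399.
Insert (E2) into (E0): gamma(0) (1 - phi_2^2) = phi_1 (1 + phi_2) gamma(1) + c_0.
  phi_1 (1 + phi_2) = (-0.216)(1.294) = -0.279504,   1 - phi_2^2 = 0.913564.
Replace gamma(1) by A gamma(0) + B and collect gamma(0):
  gamma(0) [0.913564 - (-0.279504)(-0.305949)] = (-0.279504)(0.603399) + 1.998722
  gamma(0) * 0.82805 = 1.830069
  gamma(0) = 1.830069 / 0.82805 = 2.210095.
Therefore gamma(0) = 2.2101 (to 4 decimal places).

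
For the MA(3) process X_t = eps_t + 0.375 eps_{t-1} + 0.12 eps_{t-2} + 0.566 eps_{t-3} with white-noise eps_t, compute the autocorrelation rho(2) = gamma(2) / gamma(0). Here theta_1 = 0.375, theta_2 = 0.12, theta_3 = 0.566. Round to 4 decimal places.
\rho(2) = 0.2252

For an MA(q) process with theta_0 = 1, the autocovariance is
  gamma(k) = sigma^2 * sum_{i=0..q-k} theta_i * theta_{i+k},
and rho(k) = gamma(k) / gamma(0). Sigma^2 cancels.
  numerator   = (1)*(0.12) + (0.375)*(0.566) = 0.33225.
  denominator = (1)^2 + (0.375)^2 + (0.12)^2 + (0.566)^2 = 1.475381.
  rho(2) = 0.33225 / 1.475381 = 0.2252.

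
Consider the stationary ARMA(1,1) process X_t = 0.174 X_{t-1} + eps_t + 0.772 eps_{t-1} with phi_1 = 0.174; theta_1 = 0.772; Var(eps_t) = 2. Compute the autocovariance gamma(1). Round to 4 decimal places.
\gamma(1) = 2.2132

Multiply the model equation by X_{t-k} and take expectations. With theta_0 = psi_0 = 1 and psi_j the MA(infinity) weights, this gives
  gamma(k) - sum_i phi_i gamma(k-i) = c_k,
  c_k = sigma^2 * sum_{j=k..q} theta_j psi_{j-k}   (c_k = 0 for k > q),
using gamma(-m) = gamma(m).
psi-weights needed (psi_j = theta_j + sum_i phi_i psi_{j-i}):
  psi_1 = theta_1 + phi_1 = 0.772 + (0.174) = 0.946
Right-hand sides:
  c_0 = sigma^2 (1 + theta_1 psi_1) = 2 * (1 + (0.772)(0.946)) = 2 * 1.730312 = 3.460624
  c_1 = sigma^2 theta_1 = 2 * (0.772) = 1.544
  c_2 = 0
Equations for k = 0 and k = 1 (AR order 1):
  gamma(0) = phi_1 gamma(1) + c_0
  gamma(1) = phi_1 gamma(0) + c_1
Substituting the second into the first: gamma(0) (1 - phi_1^2) = c_0 + phi_1 c_1, so
  gamma(0) = (c_0 + phi_1 c_1) / (1 - phi_1^2) = (3.460624 + (0.174)(1.544)) / (1 - (0.174)^2) = 3.72928 / 0.969724 = 3.845713.
  gamma(1) = phi_1 gamma(0) + c_1 = (0.174)(3.845713) + (1.544) = 2.213154.
Therefore gamma(1) = 2.2132 (to 4 decimal places).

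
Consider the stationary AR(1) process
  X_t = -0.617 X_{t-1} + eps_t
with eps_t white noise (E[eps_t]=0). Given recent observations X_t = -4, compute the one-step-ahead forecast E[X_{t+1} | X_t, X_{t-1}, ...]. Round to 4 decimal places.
E[X_{t+1} \mid \mathcal F_t] = 2.4680

For an AR(p) model X_t = c + sum_i phi_i X_{t-i} + eps_t, the
one-step-ahead conditional mean is
  E[X_{t+1} | X_t, ...] = c + sum_i phi_i X_{t+1-i}.
Substitute known values:
  E[X_{t+1} | ...] = (-0.617) * (-4)
                   = 2.4680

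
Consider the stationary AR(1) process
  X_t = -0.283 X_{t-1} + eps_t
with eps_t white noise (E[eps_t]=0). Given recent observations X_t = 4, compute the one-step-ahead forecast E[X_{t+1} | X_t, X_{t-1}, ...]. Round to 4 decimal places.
E[X_{t+1} \mid \mathcal F_t] = -1.1320

For an AR(p) model X_t = c + sum_i phi_i X_{t-i} + eps_t, the
one-step-ahead conditional mean is
  E[X_{t+1} | X_t, ...] = c + sum_i phi_i X_{t+1-i}.
Substitute known values:
  E[X_{t+1} | ...] = (-0.283) * (4)
                   = -1.1320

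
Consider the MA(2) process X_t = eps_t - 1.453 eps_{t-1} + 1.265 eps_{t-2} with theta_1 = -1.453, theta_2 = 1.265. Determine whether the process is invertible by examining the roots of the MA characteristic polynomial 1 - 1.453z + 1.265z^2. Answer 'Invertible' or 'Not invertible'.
\text{Not invertible}

The MA(q) characteristic polynomial is P(z) = 1 - 1.453z + 1.265z^2.
Invertibility requires all roots to lie outside the unit circle, i.e. |z| > 1 for every root.
Set 1 + (-1.453) z + (1.265) z^2 = 0, i.e. a z^2 + b z + c = 0 with a = 1.265, b = -1.453, c = 1.
Discriminant D = b^2 - 4ac = (-1.453)^2 - 4*(1.265)*1 = 2.111209 - (5.06) = -2.948791.
D < 0, so the roots are the complex-conjugate pair z = (-b +/- i sqrt(-D)) / (2a) = 0.5743 +/- 0.6787i.
For a conjugate pair |z|^2 = z * conj(z) = (product of roots) = c/a = 1/(1.265) = 0.790514, so |z| = sqrt(0.790514) = 0.8891 for both roots.
Moduli of all roots: 0.8891, 0.8891.
All moduli strictly greater than 1? No.
Verdict: Not invertible.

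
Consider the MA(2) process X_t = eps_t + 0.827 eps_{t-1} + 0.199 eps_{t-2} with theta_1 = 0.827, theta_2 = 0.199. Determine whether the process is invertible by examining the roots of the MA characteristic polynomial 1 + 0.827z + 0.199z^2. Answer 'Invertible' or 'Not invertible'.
\text{Invertible}

The MA(q) characteristic polynomial is P(z) = 1 + 0.827z + 0.199z^2.
Invertibility requires all roots to lie outside the unit circle, i.e. |z| > 1 for every root.
Set 1 + (0.827) z + (0.199) z^2 = 0, i.e. a z^2 + b z + c = 0 with a = 0.199, b = 0.827, c = 1.
Discriminant D = b^2 - 4ac = (0.827)^2 - 4*(0.199)*1 = 0.683929 - (0.796) = -0.112071.
D < 0, so the roots are the complex-conjugate pair z = (-b +/- i sqrt(-D)) / (2a) = -2.0779 +/- 0.8411i.
For a conjugate pair |z|^2 = z * conj(z) = (product of roots) = c/a = 1/(0.199) = 5.025126, so |z| = sqrt(5.025126) = 2.2417 for both roots.
Moduli of all roots: 2.2417, 2.2417.
All moduli strictly greater than 1? Yes.
Verdict: Invertible.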